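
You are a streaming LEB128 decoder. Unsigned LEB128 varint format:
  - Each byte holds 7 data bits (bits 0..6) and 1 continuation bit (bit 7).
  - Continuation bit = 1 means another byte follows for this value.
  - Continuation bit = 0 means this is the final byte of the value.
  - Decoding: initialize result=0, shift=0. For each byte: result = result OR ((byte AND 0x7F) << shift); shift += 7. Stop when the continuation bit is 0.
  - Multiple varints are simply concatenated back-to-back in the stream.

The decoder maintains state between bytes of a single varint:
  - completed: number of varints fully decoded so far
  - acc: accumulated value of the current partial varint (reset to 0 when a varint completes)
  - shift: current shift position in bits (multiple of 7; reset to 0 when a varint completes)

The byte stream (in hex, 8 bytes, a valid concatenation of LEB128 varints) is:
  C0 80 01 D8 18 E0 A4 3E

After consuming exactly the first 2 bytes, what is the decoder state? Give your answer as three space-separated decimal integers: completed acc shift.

Answer: 0 64 14

Derivation:
byte[0]=0xC0 cont=1 payload=0x40: acc |= 64<<0 -> completed=0 acc=64 shift=7
byte[1]=0x80 cont=1 payload=0x00: acc |= 0<<7 -> completed=0 acc=64 shift=14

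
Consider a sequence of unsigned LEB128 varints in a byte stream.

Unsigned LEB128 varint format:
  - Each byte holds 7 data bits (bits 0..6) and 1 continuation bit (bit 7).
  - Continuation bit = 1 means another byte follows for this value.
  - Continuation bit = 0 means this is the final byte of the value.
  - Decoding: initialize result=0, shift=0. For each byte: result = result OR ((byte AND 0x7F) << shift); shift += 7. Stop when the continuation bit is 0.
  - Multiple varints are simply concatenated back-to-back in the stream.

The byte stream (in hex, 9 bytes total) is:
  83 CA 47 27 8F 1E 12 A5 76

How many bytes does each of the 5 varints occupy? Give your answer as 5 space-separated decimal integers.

  byte[0]=0x83 cont=1 payload=0x03=3: acc |= 3<<0 -> acc=3 shift=7
  byte[1]=0xCA cont=1 payload=0x4A=74: acc |= 74<<7 -> acc=9475 shift=14
  byte[2]=0x47 cont=0 payload=0x47=71: acc |= 71<<14 -> acc=1172739 shift=21 [end]
Varint 1: bytes[0:3] = 83 CA 47 -> value 1172739 (3 byte(s))
  byte[3]=0x27 cont=0 payload=0x27=39: acc |= 39<<0 -> acc=39 shift=7 [end]
Varint 2: bytes[3:4] = 27 -> value 39 (1 byte(s))
  byte[4]=0x8F cont=1 payload=0x0F=15: acc |= 15<<0 -> acc=15 shift=7
  byte[5]=0x1E cont=0 payload=0x1E=30: acc |= 30<<7 -> acc=3855 shift=14 [end]
Varint 3: bytes[4:6] = 8F 1E -> value 3855 (2 byte(s))
  byte[6]=0x12 cont=0 payload=0x12=18: acc |= 18<<0 -> acc=18 shift=7 [end]
Varint 4: bytes[6:7] = 12 -> value 18 (1 byte(s))
  byte[7]=0xA5 cont=1 payload=0x25=37: acc |= 37<<0 -> acc=37 shift=7
  byte[8]=0x76 cont=0 payload=0x76=118: acc |= 118<<7 -> acc=15141 shift=14 [end]
Varint 5: bytes[7:9] = A5 76 -> value 15141 (2 byte(s))

Answer: 3 1 2 1 2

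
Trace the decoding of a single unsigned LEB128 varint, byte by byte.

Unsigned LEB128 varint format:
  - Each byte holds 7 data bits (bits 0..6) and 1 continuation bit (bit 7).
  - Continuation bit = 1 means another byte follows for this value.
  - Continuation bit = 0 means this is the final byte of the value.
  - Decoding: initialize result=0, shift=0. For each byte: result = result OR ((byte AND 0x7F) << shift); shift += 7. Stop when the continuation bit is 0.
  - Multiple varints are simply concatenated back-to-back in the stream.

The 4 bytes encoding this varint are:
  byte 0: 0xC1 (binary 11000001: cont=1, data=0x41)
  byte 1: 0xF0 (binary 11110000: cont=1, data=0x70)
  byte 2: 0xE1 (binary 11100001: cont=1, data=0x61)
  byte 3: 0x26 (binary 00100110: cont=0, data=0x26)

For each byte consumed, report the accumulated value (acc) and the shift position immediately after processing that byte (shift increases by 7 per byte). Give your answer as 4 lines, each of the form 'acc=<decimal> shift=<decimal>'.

Answer: acc=65 shift=7
acc=14401 shift=14
acc=1603649 shift=21
acc=81295425 shift=28

Derivation:
byte 0=0xC1: payload=0x41=65, contrib = 65<<0 = 65; acc -> 65, shift -> 7
byte 1=0xF0: payload=0x70=112, contrib = 112<<7 = 14336; acc -> 14401, shift -> 14
byte 2=0xE1: payload=0x61=97, contrib = 97<<14 = 1589248; acc -> 1603649, shift -> 21
byte 3=0x26: payload=0x26=38, contrib = 38<<21 = 79691776; acc -> 81295425, shift -> 28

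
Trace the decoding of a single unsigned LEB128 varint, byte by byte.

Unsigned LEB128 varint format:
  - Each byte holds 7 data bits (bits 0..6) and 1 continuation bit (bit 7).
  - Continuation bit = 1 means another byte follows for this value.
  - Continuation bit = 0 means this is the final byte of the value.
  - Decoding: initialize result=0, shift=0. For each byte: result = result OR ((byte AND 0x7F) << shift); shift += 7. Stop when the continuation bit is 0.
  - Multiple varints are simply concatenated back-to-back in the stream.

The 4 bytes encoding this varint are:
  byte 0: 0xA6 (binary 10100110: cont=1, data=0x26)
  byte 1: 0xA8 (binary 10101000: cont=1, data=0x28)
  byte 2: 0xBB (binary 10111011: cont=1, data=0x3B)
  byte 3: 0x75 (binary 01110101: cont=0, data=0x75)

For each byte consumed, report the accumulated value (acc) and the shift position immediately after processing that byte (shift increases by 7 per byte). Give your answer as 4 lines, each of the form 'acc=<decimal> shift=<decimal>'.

Answer: acc=38 shift=7
acc=5158 shift=14
acc=971814 shift=21
acc=246338598 shift=28

Derivation:
byte 0=0xA6: payload=0x26=38, contrib = 38<<0 = 38; acc -> 38, shift -> 7
byte 1=0xA8: payload=0x28=40, contrib = 40<<7 = 5120; acc -> 5158, shift -> 14
byte 2=0xBB: payload=0x3B=59, contrib = 59<<14 = 966656; acc -> 971814, shift -> 21
byte 3=0x75: payload=0x75=117, contrib = 117<<21 = 245366784; acc -> 246338598, shift -> 28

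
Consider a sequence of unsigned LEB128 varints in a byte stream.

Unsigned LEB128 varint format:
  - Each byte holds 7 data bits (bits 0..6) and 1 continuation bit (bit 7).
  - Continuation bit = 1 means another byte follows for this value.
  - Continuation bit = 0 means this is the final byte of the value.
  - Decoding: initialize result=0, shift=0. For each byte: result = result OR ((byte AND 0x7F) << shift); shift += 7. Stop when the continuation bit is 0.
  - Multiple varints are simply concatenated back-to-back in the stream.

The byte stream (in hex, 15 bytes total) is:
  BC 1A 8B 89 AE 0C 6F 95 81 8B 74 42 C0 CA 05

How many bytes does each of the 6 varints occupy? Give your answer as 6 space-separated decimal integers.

  byte[0]=0xBC cont=1 payload=0x3C=60: acc |= 60<<0 -> acc=60 shift=7
  byte[1]=0x1A cont=0 payload=0x1A=26: acc |= 26<<7 -> acc=3388 shift=14 [end]
Varint 1: bytes[0:2] = BC 1A -> value 3388 (2 byte(s))
  byte[2]=0x8B cont=1 payload=0x0B=11: acc |= 11<<0 -> acc=11 shift=7
  byte[3]=0x89 cont=1 payload=0x09=9: acc |= 9<<7 -> acc=1163 shift=14
  byte[4]=0xAE cont=1 payload=0x2E=46: acc |= 46<<14 -> acc=754827 shift=21
  byte[5]=0x0C cont=0 payload=0x0C=12: acc |= 12<<21 -> acc=25920651 shift=28 [end]
Varint 2: bytes[2:6] = 8B 89 AE 0C -> value 25920651 (4 byte(s))
  byte[6]=0x6F cont=0 payload=0x6F=111: acc |= 111<<0 -> acc=111 shift=7 [end]
Varint 3: bytes[6:7] = 6F -> value 111 (1 byte(s))
  byte[7]=0x95 cont=1 payload=0x15=21: acc |= 21<<0 -> acc=21 shift=7
  byte[8]=0x81 cont=1 payload=0x01=1: acc |= 1<<7 -> acc=149 shift=14
  byte[9]=0x8B cont=1 payload=0x0B=11: acc |= 11<<14 -> acc=180373 shift=21
  byte[10]=0x74 cont=0 payload=0x74=116: acc |= 116<<21 -> acc=243450005 shift=28 [end]
Varint 4: bytes[7:11] = 95 81 8B 74 -> value 243450005 (4 byte(s))
  byte[11]=0x42 cont=0 payload=0x42=66: acc |= 66<<0 -> acc=66 shift=7 [end]
Varint 5: bytes[11:12] = 42 -> value 66 (1 byte(s))
  byte[12]=0xC0 cont=1 payload=0x40=64: acc |= 64<<0 -> acc=64 shift=7
  byte[13]=0xCA cont=1 payload=0x4A=74: acc |= 74<<7 -> acc=9536 shift=14
  byte[14]=0x05 cont=0 payload=0x05=5: acc |= 5<<14 -> acc=91456 shift=21 [end]
Varint 6: bytes[12:15] = C0 CA 05 -> value 91456 (3 byte(s))

Answer: 2 4 1 4 1 3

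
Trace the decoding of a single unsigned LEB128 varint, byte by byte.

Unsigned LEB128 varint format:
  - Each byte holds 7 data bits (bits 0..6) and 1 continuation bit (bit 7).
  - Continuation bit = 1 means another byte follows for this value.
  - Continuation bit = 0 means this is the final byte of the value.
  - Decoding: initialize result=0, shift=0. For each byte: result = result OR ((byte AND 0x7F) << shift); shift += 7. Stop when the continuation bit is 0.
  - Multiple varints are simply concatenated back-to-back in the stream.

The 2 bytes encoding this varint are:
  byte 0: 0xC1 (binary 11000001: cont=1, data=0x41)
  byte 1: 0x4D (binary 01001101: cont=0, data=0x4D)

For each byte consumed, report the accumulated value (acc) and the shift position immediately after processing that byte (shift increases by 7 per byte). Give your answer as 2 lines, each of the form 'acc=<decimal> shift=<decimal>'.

byte 0=0xC1: payload=0x41=65, contrib = 65<<0 = 65; acc -> 65, shift -> 7
byte 1=0x4D: payload=0x4D=77, contrib = 77<<7 = 9856; acc -> 9921, shift -> 14

Answer: acc=65 shift=7
acc=9921 shift=14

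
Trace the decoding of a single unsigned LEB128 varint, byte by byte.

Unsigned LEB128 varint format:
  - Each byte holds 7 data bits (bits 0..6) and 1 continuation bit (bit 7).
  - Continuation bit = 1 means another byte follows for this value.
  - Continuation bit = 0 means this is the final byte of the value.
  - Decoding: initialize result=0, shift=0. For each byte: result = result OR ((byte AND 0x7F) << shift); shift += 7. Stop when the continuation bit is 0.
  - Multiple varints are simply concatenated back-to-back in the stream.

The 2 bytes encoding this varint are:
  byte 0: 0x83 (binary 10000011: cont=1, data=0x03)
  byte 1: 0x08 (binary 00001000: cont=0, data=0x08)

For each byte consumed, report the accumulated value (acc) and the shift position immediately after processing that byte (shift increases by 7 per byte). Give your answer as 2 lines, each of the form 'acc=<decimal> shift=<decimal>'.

Answer: acc=3 shift=7
acc=1027 shift=14

Derivation:
byte 0=0x83: payload=0x03=3, contrib = 3<<0 = 3; acc -> 3, shift -> 7
byte 1=0x08: payload=0x08=8, contrib = 8<<7 = 1024; acc -> 1027, shift -> 14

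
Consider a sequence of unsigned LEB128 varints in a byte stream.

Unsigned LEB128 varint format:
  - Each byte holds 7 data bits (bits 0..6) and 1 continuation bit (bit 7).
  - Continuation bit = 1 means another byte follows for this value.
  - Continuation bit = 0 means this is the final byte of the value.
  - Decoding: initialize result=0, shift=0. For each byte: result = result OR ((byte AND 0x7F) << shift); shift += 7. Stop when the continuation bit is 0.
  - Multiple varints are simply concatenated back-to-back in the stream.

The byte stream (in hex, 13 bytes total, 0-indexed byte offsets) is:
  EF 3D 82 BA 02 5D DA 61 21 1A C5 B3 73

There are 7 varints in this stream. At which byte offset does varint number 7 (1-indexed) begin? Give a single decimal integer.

Answer: 10

Derivation:
  byte[0]=0xEF cont=1 payload=0x6F=111: acc |= 111<<0 -> acc=111 shift=7
  byte[1]=0x3D cont=0 payload=0x3D=61: acc |= 61<<7 -> acc=7919 shift=14 [end]
Varint 1: bytes[0:2] = EF 3D -> value 7919 (2 byte(s))
  byte[2]=0x82 cont=1 payload=0x02=2: acc |= 2<<0 -> acc=2 shift=7
  byte[3]=0xBA cont=1 payload=0x3A=58: acc |= 58<<7 -> acc=7426 shift=14
  byte[4]=0x02 cont=0 payload=0x02=2: acc |= 2<<14 -> acc=40194 shift=21 [end]
Varint 2: bytes[2:5] = 82 BA 02 -> value 40194 (3 byte(s))
  byte[5]=0x5D cont=0 payload=0x5D=93: acc |= 93<<0 -> acc=93 shift=7 [end]
Varint 3: bytes[5:6] = 5D -> value 93 (1 byte(s))
  byte[6]=0xDA cont=1 payload=0x5A=90: acc |= 90<<0 -> acc=90 shift=7
  byte[7]=0x61 cont=0 payload=0x61=97: acc |= 97<<7 -> acc=12506 shift=14 [end]
Varint 4: bytes[6:8] = DA 61 -> value 12506 (2 byte(s))
  byte[8]=0x21 cont=0 payload=0x21=33: acc |= 33<<0 -> acc=33 shift=7 [end]
Varint 5: bytes[8:9] = 21 -> value 33 (1 byte(s))
  byte[9]=0x1A cont=0 payload=0x1A=26: acc |= 26<<0 -> acc=26 shift=7 [end]
Varint 6: bytes[9:10] = 1A -> value 26 (1 byte(s))
  byte[10]=0xC5 cont=1 payload=0x45=69: acc |= 69<<0 -> acc=69 shift=7
  byte[11]=0xB3 cont=1 payload=0x33=51: acc |= 51<<7 -> acc=6597 shift=14
  byte[12]=0x73 cont=0 payload=0x73=115: acc |= 115<<14 -> acc=1890757 shift=21 [end]
Varint 7: bytes[10:13] = C5 B3 73 -> value 1890757 (3 byte(s))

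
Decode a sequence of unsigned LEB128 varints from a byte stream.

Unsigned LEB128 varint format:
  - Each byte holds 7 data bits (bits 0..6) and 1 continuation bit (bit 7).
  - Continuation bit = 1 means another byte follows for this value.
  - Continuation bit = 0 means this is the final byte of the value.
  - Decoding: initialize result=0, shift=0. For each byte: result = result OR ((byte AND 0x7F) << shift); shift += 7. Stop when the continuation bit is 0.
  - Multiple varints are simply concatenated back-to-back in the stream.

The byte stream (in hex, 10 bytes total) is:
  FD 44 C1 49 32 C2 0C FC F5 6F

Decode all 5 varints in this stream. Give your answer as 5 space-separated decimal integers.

  byte[0]=0xFD cont=1 payload=0x7D=125: acc |= 125<<0 -> acc=125 shift=7
  byte[1]=0x44 cont=0 payload=0x44=68: acc |= 68<<7 -> acc=8829 shift=14 [end]
Varint 1: bytes[0:2] = FD 44 -> value 8829 (2 byte(s))
  byte[2]=0xC1 cont=1 payload=0x41=65: acc |= 65<<0 -> acc=65 shift=7
  byte[3]=0x49 cont=0 payload=0x49=73: acc |= 73<<7 -> acc=9409 shift=14 [end]
Varint 2: bytes[2:4] = C1 49 -> value 9409 (2 byte(s))
  byte[4]=0x32 cont=0 payload=0x32=50: acc |= 50<<0 -> acc=50 shift=7 [end]
Varint 3: bytes[4:5] = 32 -> value 50 (1 byte(s))
  byte[5]=0xC2 cont=1 payload=0x42=66: acc |= 66<<0 -> acc=66 shift=7
  byte[6]=0x0C cont=0 payload=0x0C=12: acc |= 12<<7 -> acc=1602 shift=14 [end]
Varint 4: bytes[5:7] = C2 0C -> value 1602 (2 byte(s))
  byte[7]=0xFC cont=1 payload=0x7C=124: acc |= 124<<0 -> acc=124 shift=7
  byte[8]=0xF5 cont=1 payload=0x75=117: acc |= 117<<7 -> acc=15100 shift=14
  byte[9]=0x6F cont=0 payload=0x6F=111: acc |= 111<<14 -> acc=1833724 shift=21 [end]
Varint 5: bytes[7:10] = FC F5 6F -> value 1833724 (3 byte(s))

Answer: 8829 9409 50 1602 1833724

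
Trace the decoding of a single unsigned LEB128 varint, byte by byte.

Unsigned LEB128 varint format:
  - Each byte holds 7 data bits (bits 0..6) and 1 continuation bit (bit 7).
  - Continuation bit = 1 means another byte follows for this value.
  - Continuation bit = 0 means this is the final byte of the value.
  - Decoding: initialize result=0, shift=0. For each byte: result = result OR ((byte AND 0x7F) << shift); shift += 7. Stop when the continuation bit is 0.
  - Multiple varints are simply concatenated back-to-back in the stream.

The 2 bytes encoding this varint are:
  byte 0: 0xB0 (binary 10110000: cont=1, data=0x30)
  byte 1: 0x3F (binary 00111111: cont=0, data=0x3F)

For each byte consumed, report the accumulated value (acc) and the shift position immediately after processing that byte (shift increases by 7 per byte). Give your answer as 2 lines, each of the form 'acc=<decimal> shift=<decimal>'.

Answer: acc=48 shift=7
acc=8112 shift=14

Derivation:
byte 0=0xB0: payload=0x30=48, contrib = 48<<0 = 48; acc -> 48, shift -> 7
byte 1=0x3F: payload=0x3F=63, contrib = 63<<7 = 8064; acc -> 8112, shift -> 14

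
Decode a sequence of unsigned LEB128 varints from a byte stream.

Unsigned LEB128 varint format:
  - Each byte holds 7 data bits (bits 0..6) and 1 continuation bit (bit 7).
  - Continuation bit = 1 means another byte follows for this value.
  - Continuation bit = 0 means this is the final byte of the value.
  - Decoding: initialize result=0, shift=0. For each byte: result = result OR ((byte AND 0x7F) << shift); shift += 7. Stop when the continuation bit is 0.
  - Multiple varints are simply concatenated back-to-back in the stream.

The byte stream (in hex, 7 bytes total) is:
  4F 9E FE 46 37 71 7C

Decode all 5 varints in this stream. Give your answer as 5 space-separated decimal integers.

  byte[0]=0x4F cont=0 payload=0x4F=79: acc |= 79<<0 -> acc=79 shift=7 [end]
Varint 1: bytes[0:1] = 4F -> value 79 (1 byte(s))
  byte[1]=0x9E cont=1 payload=0x1E=30: acc |= 30<<0 -> acc=30 shift=7
  byte[2]=0xFE cont=1 payload=0x7E=126: acc |= 126<<7 -> acc=16158 shift=14
  byte[3]=0x46 cont=0 payload=0x46=70: acc |= 70<<14 -> acc=1163038 shift=21 [end]
Varint 2: bytes[1:4] = 9E FE 46 -> value 1163038 (3 byte(s))
  byte[4]=0x37 cont=0 payload=0x37=55: acc |= 55<<0 -> acc=55 shift=7 [end]
Varint 3: bytes[4:5] = 37 -> value 55 (1 byte(s))
  byte[5]=0x71 cont=0 payload=0x71=113: acc |= 113<<0 -> acc=113 shift=7 [end]
Varint 4: bytes[5:6] = 71 -> value 113 (1 byte(s))
  byte[6]=0x7C cont=0 payload=0x7C=124: acc |= 124<<0 -> acc=124 shift=7 [end]
Varint 5: bytes[6:7] = 7C -> value 124 (1 byte(s))

Answer: 79 1163038 55 113 124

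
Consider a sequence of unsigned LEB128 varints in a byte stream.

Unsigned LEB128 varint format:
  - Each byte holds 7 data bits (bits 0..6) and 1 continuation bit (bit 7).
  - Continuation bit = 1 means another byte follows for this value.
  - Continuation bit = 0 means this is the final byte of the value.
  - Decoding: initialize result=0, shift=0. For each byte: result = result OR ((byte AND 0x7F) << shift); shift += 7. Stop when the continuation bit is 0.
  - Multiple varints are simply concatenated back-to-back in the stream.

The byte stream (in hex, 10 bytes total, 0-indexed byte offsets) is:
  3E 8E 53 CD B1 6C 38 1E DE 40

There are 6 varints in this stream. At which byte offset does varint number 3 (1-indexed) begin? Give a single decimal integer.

Answer: 3

Derivation:
  byte[0]=0x3E cont=0 payload=0x3E=62: acc |= 62<<0 -> acc=62 shift=7 [end]
Varint 1: bytes[0:1] = 3E -> value 62 (1 byte(s))
  byte[1]=0x8E cont=1 payload=0x0E=14: acc |= 14<<0 -> acc=14 shift=7
  byte[2]=0x53 cont=0 payload=0x53=83: acc |= 83<<7 -> acc=10638 shift=14 [end]
Varint 2: bytes[1:3] = 8E 53 -> value 10638 (2 byte(s))
  byte[3]=0xCD cont=1 payload=0x4D=77: acc |= 77<<0 -> acc=77 shift=7
  byte[4]=0xB1 cont=1 payload=0x31=49: acc |= 49<<7 -> acc=6349 shift=14
  byte[5]=0x6C cont=0 payload=0x6C=108: acc |= 108<<14 -> acc=1775821 shift=21 [end]
Varint 3: bytes[3:6] = CD B1 6C -> value 1775821 (3 byte(s))
  byte[6]=0x38 cont=0 payload=0x38=56: acc |= 56<<0 -> acc=56 shift=7 [end]
Varint 4: bytes[6:7] = 38 -> value 56 (1 byte(s))
  byte[7]=0x1E cont=0 payload=0x1E=30: acc |= 30<<0 -> acc=30 shift=7 [end]
Varint 5: bytes[7:8] = 1E -> value 30 (1 byte(s))
  byte[8]=0xDE cont=1 payload=0x5E=94: acc |= 94<<0 -> acc=94 shift=7
  byte[9]=0x40 cont=0 payload=0x40=64: acc |= 64<<7 -> acc=8286 shift=14 [end]
Varint 6: bytes[8:10] = DE 40 -> value 8286 (2 byte(s))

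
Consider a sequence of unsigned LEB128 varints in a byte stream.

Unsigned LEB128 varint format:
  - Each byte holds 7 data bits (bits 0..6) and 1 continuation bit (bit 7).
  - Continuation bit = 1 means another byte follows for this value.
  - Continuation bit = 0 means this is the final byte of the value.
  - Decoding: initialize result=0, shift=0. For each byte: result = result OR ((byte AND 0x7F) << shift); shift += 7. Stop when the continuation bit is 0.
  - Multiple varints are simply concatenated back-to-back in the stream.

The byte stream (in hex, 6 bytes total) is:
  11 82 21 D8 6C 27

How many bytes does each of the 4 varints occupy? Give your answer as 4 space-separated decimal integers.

  byte[0]=0x11 cont=0 payload=0x11=17: acc |= 17<<0 -> acc=17 shift=7 [end]
Varint 1: bytes[0:1] = 11 -> value 17 (1 byte(s))
  byte[1]=0x82 cont=1 payload=0x02=2: acc |= 2<<0 -> acc=2 shift=7
  byte[2]=0x21 cont=0 payload=0x21=33: acc |= 33<<7 -> acc=4226 shift=14 [end]
Varint 2: bytes[1:3] = 82 21 -> value 4226 (2 byte(s))
  byte[3]=0xD8 cont=1 payload=0x58=88: acc |= 88<<0 -> acc=88 shift=7
  byte[4]=0x6C cont=0 payload=0x6C=108: acc |= 108<<7 -> acc=13912 shift=14 [end]
Varint 3: bytes[3:5] = D8 6C -> value 13912 (2 byte(s))
  byte[5]=0x27 cont=0 payload=0x27=39: acc |= 39<<0 -> acc=39 shift=7 [end]
Varint 4: bytes[5:6] = 27 -> value 39 (1 byte(s))

Answer: 1 2 2 1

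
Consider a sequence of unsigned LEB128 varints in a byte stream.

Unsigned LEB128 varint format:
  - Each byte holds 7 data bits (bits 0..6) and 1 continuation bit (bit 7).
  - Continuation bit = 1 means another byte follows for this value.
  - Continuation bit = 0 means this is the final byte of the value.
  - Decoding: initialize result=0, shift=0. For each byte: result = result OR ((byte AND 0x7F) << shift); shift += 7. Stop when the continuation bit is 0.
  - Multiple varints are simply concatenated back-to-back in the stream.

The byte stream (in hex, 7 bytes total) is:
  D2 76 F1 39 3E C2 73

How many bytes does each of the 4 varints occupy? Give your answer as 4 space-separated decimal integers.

  byte[0]=0xD2 cont=1 payload=0x52=82: acc |= 82<<0 -> acc=82 shift=7
  byte[1]=0x76 cont=0 payload=0x76=118: acc |= 118<<7 -> acc=15186 shift=14 [end]
Varint 1: bytes[0:2] = D2 76 -> value 15186 (2 byte(s))
  byte[2]=0xF1 cont=1 payload=0x71=113: acc |= 113<<0 -> acc=113 shift=7
  byte[3]=0x39 cont=0 payload=0x39=57: acc |= 57<<7 -> acc=7409 shift=14 [end]
Varint 2: bytes[2:4] = F1 39 -> value 7409 (2 byte(s))
  byte[4]=0x3E cont=0 payload=0x3E=62: acc |= 62<<0 -> acc=62 shift=7 [end]
Varint 3: bytes[4:5] = 3E -> value 62 (1 byte(s))
  byte[5]=0xC2 cont=1 payload=0x42=66: acc |= 66<<0 -> acc=66 shift=7
  byte[6]=0x73 cont=0 payload=0x73=115: acc |= 115<<7 -> acc=14786 shift=14 [end]
Varint 4: bytes[5:7] = C2 73 -> value 14786 (2 byte(s))

Answer: 2 2 1 2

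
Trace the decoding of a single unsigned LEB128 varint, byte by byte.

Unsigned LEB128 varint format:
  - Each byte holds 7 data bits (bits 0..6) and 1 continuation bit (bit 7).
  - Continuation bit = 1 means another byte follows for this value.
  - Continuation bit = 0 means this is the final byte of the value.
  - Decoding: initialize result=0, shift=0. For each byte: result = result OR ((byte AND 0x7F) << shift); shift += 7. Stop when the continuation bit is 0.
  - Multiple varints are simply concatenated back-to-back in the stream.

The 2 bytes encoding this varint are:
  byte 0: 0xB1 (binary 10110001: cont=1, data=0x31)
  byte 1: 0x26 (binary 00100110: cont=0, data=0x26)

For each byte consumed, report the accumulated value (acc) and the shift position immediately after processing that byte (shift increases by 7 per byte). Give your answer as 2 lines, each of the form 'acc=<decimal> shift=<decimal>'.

Answer: acc=49 shift=7
acc=4913 shift=14

Derivation:
byte 0=0xB1: payload=0x31=49, contrib = 49<<0 = 49; acc -> 49, shift -> 7
byte 1=0x26: payload=0x26=38, contrib = 38<<7 = 4864; acc -> 4913, shift -> 14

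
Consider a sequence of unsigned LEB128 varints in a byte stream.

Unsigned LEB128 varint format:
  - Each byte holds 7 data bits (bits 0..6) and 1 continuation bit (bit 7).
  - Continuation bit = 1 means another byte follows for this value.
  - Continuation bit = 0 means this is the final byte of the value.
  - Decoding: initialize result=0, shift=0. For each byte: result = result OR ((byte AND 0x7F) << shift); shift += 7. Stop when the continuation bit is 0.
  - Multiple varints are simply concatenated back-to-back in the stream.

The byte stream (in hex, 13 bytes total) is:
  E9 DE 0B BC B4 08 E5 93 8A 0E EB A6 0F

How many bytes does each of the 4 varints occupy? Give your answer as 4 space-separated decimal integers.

  byte[0]=0xE9 cont=1 payload=0x69=105: acc |= 105<<0 -> acc=105 shift=7
  byte[1]=0xDE cont=1 payload=0x5E=94: acc |= 94<<7 -> acc=12137 shift=14
  byte[2]=0x0B cont=0 payload=0x0B=11: acc |= 11<<14 -> acc=192361 shift=21 [end]
Varint 1: bytes[0:3] = E9 DE 0B -> value 192361 (3 byte(s))
  byte[3]=0xBC cont=1 payload=0x3C=60: acc |= 60<<0 -> acc=60 shift=7
  byte[4]=0xB4 cont=1 payload=0x34=52: acc |= 52<<7 -> acc=6716 shift=14
  byte[5]=0x08 cont=0 payload=0x08=8: acc |= 8<<14 -> acc=137788 shift=21 [end]
Varint 2: bytes[3:6] = BC B4 08 -> value 137788 (3 byte(s))
  byte[6]=0xE5 cont=1 payload=0x65=101: acc |= 101<<0 -> acc=101 shift=7
  byte[7]=0x93 cont=1 payload=0x13=19: acc |= 19<<7 -> acc=2533 shift=14
  byte[8]=0x8A cont=1 payload=0x0A=10: acc |= 10<<14 -> acc=166373 shift=21
  byte[9]=0x0E cont=0 payload=0x0E=14: acc |= 14<<21 -> acc=29526501 shift=28 [end]
Varint 3: bytes[6:10] = E5 93 8A 0E -> value 29526501 (4 byte(s))
  byte[10]=0xEB cont=1 payload=0x6B=107: acc |= 107<<0 -> acc=107 shift=7
  byte[11]=0xA6 cont=1 payload=0x26=38: acc |= 38<<7 -> acc=4971 shift=14
  byte[12]=0x0F cont=0 payload=0x0F=15: acc |= 15<<14 -> acc=250731 shift=21 [end]
Varint 4: bytes[10:13] = EB A6 0F -> value 250731 (3 byte(s))

Answer: 3 3 4 3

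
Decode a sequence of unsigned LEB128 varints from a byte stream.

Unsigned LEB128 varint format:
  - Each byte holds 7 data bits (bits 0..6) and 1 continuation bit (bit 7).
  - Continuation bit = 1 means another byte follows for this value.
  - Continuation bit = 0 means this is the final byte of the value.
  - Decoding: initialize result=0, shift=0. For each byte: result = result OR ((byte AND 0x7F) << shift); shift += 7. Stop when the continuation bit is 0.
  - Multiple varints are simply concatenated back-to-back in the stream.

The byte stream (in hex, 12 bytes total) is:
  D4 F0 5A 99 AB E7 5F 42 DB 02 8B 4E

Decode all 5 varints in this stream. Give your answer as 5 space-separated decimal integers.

Answer: 1488980 200922521 66 347 9995

Derivation:
  byte[0]=0xD4 cont=1 payload=0x54=84: acc |= 84<<0 -> acc=84 shift=7
  byte[1]=0xF0 cont=1 payload=0x70=112: acc |= 112<<7 -> acc=14420 shift=14
  byte[2]=0x5A cont=0 payload=0x5A=90: acc |= 90<<14 -> acc=1488980 shift=21 [end]
Varint 1: bytes[0:3] = D4 F0 5A -> value 1488980 (3 byte(s))
  byte[3]=0x99 cont=1 payload=0x19=25: acc |= 25<<0 -> acc=25 shift=7
  byte[4]=0xAB cont=1 payload=0x2B=43: acc |= 43<<7 -> acc=5529 shift=14
  byte[5]=0xE7 cont=1 payload=0x67=103: acc |= 103<<14 -> acc=1693081 shift=21
  byte[6]=0x5F cont=0 payload=0x5F=95: acc |= 95<<21 -> acc=200922521 shift=28 [end]
Varint 2: bytes[3:7] = 99 AB E7 5F -> value 200922521 (4 byte(s))
  byte[7]=0x42 cont=0 payload=0x42=66: acc |= 66<<0 -> acc=66 shift=7 [end]
Varint 3: bytes[7:8] = 42 -> value 66 (1 byte(s))
  byte[8]=0xDB cont=1 payload=0x5B=91: acc |= 91<<0 -> acc=91 shift=7
  byte[9]=0x02 cont=0 payload=0x02=2: acc |= 2<<7 -> acc=347 shift=14 [end]
Varint 4: bytes[8:10] = DB 02 -> value 347 (2 byte(s))
  byte[10]=0x8B cont=1 payload=0x0B=11: acc |= 11<<0 -> acc=11 shift=7
  byte[11]=0x4E cont=0 payload=0x4E=78: acc |= 78<<7 -> acc=9995 shift=14 [end]
Varint 5: bytes[10:12] = 8B 4E -> value 9995 (2 byte(s))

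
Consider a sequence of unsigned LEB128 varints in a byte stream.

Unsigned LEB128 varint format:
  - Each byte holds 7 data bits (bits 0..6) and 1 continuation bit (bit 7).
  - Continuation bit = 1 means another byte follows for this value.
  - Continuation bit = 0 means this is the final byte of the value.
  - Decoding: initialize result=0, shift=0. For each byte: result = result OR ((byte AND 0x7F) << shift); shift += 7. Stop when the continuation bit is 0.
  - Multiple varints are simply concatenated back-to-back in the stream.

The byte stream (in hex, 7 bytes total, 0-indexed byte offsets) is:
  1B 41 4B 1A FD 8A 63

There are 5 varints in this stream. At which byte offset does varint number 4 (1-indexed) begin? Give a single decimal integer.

Answer: 3

Derivation:
  byte[0]=0x1B cont=0 payload=0x1B=27: acc |= 27<<0 -> acc=27 shift=7 [end]
Varint 1: bytes[0:1] = 1B -> value 27 (1 byte(s))
  byte[1]=0x41 cont=0 payload=0x41=65: acc |= 65<<0 -> acc=65 shift=7 [end]
Varint 2: bytes[1:2] = 41 -> value 65 (1 byte(s))
  byte[2]=0x4B cont=0 payload=0x4B=75: acc |= 75<<0 -> acc=75 shift=7 [end]
Varint 3: bytes[2:3] = 4B -> value 75 (1 byte(s))
  byte[3]=0x1A cont=0 payload=0x1A=26: acc |= 26<<0 -> acc=26 shift=7 [end]
Varint 4: bytes[3:4] = 1A -> value 26 (1 byte(s))
  byte[4]=0xFD cont=1 payload=0x7D=125: acc |= 125<<0 -> acc=125 shift=7
  byte[5]=0x8A cont=1 payload=0x0A=10: acc |= 10<<7 -> acc=1405 shift=14
  byte[6]=0x63 cont=0 payload=0x63=99: acc |= 99<<14 -> acc=1623421 shift=21 [end]
Varint 5: bytes[4:7] = FD 8A 63 -> value 1623421 (3 byte(s))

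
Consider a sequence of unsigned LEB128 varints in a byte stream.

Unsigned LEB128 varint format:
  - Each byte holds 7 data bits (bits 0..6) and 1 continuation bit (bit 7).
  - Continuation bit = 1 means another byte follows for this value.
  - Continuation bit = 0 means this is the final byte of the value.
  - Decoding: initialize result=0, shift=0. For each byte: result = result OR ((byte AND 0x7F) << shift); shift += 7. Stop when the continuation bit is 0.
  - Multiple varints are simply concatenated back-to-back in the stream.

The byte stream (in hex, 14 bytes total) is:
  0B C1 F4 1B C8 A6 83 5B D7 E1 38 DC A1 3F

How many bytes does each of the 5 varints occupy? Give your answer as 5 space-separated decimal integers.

  byte[0]=0x0B cont=0 payload=0x0B=11: acc |= 11<<0 -> acc=11 shift=7 [end]
Varint 1: bytes[0:1] = 0B -> value 11 (1 byte(s))
  byte[1]=0xC1 cont=1 payload=0x41=65: acc |= 65<<0 -> acc=65 shift=7
  byte[2]=0xF4 cont=1 payload=0x74=116: acc |= 116<<7 -> acc=14913 shift=14
  byte[3]=0x1B cont=0 payload=0x1B=27: acc |= 27<<14 -> acc=457281 shift=21 [end]
Varint 2: bytes[1:4] = C1 F4 1B -> value 457281 (3 byte(s))
  byte[4]=0xC8 cont=1 payload=0x48=72: acc |= 72<<0 -> acc=72 shift=7
  byte[5]=0xA6 cont=1 payload=0x26=38: acc |= 38<<7 -> acc=4936 shift=14
  byte[6]=0x83 cont=1 payload=0x03=3: acc |= 3<<14 -> acc=54088 shift=21
  byte[7]=0x5B cont=0 payload=0x5B=91: acc |= 91<<21 -> acc=190894920 shift=28 [end]
Varint 3: bytes[4:8] = C8 A6 83 5B -> value 190894920 (4 byte(s))
  byte[8]=0xD7 cont=1 payload=0x57=87: acc |= 87<<0 -> acc=87 shift=7
  byte[9]=0xE1 cont=1 payload=0x61=97: acc |= 97<<7 -> acc=12503 shift=14
  byte[10]=0x38 cont=0 payload=0x38=56: acc |= 56<<14 -> acc=930007 shift=21 [end]
Varint 4: bytes[8:11] = D7 E1 38 -> value 930007 (3 byte(s))
  byte[11]=0xDC cont=1 payload=0x5C=92: acc |= 92<<0 -> acc=92 shift=7
  byte[12]=0xA1 cont=1 payload=0x21=33: acc |= 33<<7 -> acc=4316 shift=14
  byte[13]=0x3F cont=0 payload=0x3F=63: acc |= 63<<14 -> acc=1036508 shift=21 [end]
Varint 5: bytes[11:14] = DC A1 3F -> value 1036508 (3 byte(s))

Answer: 1 3 4 3 3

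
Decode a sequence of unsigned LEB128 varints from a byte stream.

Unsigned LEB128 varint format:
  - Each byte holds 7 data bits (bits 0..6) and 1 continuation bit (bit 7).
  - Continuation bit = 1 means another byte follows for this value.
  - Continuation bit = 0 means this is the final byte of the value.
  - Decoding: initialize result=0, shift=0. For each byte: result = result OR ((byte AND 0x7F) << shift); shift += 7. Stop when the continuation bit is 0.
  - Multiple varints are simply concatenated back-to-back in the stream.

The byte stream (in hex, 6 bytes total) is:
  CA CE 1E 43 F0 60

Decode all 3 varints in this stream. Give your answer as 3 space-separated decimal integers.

Answer: 501578 67 12400

Derivation:
  byte[0]=0xCA cont=1 payload=0x4A=74: acc |= 74<<0 -> acc=74 shift=7
  byte[1]=0xCE cont=1 payload=0x4E=78: acc |= 78<<7 -> acc=10058 shift=14
  byte[2]=0x1E cont=0 payload=0x1E=30: acc |= 30<<14 -> acc=501578 shift=21 [end]
Varint 1: bytes[0:3] = CA CE 1E -> value 501578 (3 byte(s))
  byte[3]=0x43 cont=0 payload=0x43=67: acc |= 67<<0 -> acc=67 shift=7 [end]
Varint 2: bytes[3:4] = 43 -> value 67 (1 byte(s))
  byte[4]=0xF0 cont=1 payload=0x70=112: acc |= 112<<0 -> acc=112 shift=7
  byte[5]=0x60 cont=0 payload=0x60=96: acc |= 96<<7 -> acc=12400 shift=14 [end]
Varint 3: bytes[4:6] = F0 60 -> value 12400 (2 byte(s))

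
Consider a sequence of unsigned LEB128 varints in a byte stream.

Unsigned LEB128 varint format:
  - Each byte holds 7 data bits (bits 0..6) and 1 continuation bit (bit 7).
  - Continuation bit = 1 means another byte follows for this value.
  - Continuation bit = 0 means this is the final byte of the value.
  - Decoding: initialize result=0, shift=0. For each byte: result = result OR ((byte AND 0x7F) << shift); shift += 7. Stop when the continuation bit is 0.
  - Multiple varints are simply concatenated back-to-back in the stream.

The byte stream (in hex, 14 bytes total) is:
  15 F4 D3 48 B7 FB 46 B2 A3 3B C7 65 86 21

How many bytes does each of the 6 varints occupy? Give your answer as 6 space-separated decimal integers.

  byte[0]=0x15 cont=0 payload=0x15=21: acc |= 21<<0 -> acc=21 shift=7 [end]
Varint 1: bytes[0:1] = 15 -> value 21 (1 byte(s))
  byte[1]=0xF4 cont=1 payload=0x74=116: acc |= 116<<0 -> acc=116 shift=7
  byte[2]=0xD3 cont=1 payload=0x53=83: acc |= 83<<7 -> acc=10740 shift=14
  byte[3]=0x48 cont=0 payload=0x48=72: acc |= 72<<14 -> acc=1190388 shift=21 [end]
Varint 2: bytes[1:4] = F4 D3 48 -> value 1190388 (3 byte(s))
  byte[4]=0xB7 cont=1 payload=0x37=55: acc |= 55<<0 -> acc=55 shift=7
  byte[5]=0xFB cont=1 payload=0x7B=123: acc |= 123<<7 -> acc=15799 shift=14
  byte[6]=0x46 cont=0 payload=0x46=70: acc |= 70<<14 -> acc=1162679 shift=21 [end]
Varint 3: bytes[4:7] = B7 FB 46 -> value 1162679 (3 byte(s))
  byte[7]=0xB2 cont=1 payload=0x32=50: acc |= 50<<0 -> acc=50 shift=7
  byte[8]=0xA3 cont=1 payload=0x23=35: acc |= 35<<7 -> acc=4530 shift=14
  byte[9]=0x3B cont=0 payload=0x3B=59: acc |= 59<<14 -> acc=971186 shift=21 [end]
Varint 4: bytes[7:10] = B2 A3 3B -> value 971186 (3 byte(s))
  byte[10]=0xC7 cont=1 payload=0x47=71: acc |= 71<<0 -> acc=71 shift=7
  byte[11]=0x65 cont=0 payload=0x65=101: acc |= 101<<7 -> acc=12999 shift=14 [end]
Varint 5: bytes[10:12] = C7 65 -> value 12999 (2 byte(s))
  byte[12]=0x86 cont=1 payload=0x06=6: acc |= 6<<0 -> acc=6 shift=7
  byte[13]=0x21 cont=0 payload=0x21=33: acc |= 33<<7 -> acc=4230 shift=14 [end]
Varint 6: bytes[12:14] = 86 21 -> value 4230 (2 byte(s))

Answer: 1 3 3 3 2 2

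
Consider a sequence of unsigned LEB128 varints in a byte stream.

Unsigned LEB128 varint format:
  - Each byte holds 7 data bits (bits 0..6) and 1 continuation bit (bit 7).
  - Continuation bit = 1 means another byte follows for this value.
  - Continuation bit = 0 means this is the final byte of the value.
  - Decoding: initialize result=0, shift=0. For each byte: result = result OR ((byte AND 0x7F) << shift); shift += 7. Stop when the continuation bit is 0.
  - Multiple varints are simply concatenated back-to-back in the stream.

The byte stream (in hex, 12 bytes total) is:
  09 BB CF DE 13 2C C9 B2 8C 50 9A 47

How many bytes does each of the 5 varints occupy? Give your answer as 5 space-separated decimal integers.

  byte[0]=0x09 cont=0 payload=0x09=9: acc |= 9<<0 -> acc=9 shift=7 [end]
Varint 1: bytes[0:1] = 09 -> value 9 (1 byte(s))
  byte[1]=0xBB cont=1 payload=0x3B=59: acc |= 59<<0 -> acc=59 shift=7
  byte[2]=0xCF cont=1 payload=0x4F=79: acc |= 79<<7 -> acc=10171 shift=14
  byte[3]=0xDE cont=1 payload=0x5E=94: acc |= 94<<14 -> acc=1550267 shift=21
  byte[4]=0x13 cont=0 payload=0x13=19: acc |= 19<<21 -> acc=41396155 shift=28 [end]
Varint 2: bytes[1:5] = BB CF DE 13 -> value 41396155 (4 byte(s))
  byte[5]=0x2C cont=0 payload=0x2C=44: acc |= 44<<0 -> acc=44 shift=7 [end]
Varint 3: bytes[5:6] = 2C -> value 44 (1 byte(s))
  byte[6]=0xC9 cont=1 payload=0x49=73: acc |= 73<<0 -> acc=73 shift=7
  byte[7]=0xB2 cont=1 payload=0x32=50: acc |= 50<<7 -> acc=6473 shift=14
  byte[8]=0x8C cont=1 payload=0x0C=12: acc |= 12<<14 -> acc=203081 shift=21
  byte[9]=0x50 cont=0 payload=0x50=80: acc |= 80<<21 -> acc=167975241 shift=28 [end]
Varint 4: bytes[6:10] = C9 B2 8C 50 -> value 167975241 (4 byte(s))
  byte[10]=0x9A cont=1 payload=0x1A=26: acc |= 26<<0 -> acc=26 shift=7
  byte[11]=0x47 cont=0 payload=0x47=71: acc |= 71<<7 -> acc=9114 shift=14 [end]
Varint 5: bytes[10:12] = 9A 47 -> value 9114 (2 byte(s))

Answer: 1 4 1 4 2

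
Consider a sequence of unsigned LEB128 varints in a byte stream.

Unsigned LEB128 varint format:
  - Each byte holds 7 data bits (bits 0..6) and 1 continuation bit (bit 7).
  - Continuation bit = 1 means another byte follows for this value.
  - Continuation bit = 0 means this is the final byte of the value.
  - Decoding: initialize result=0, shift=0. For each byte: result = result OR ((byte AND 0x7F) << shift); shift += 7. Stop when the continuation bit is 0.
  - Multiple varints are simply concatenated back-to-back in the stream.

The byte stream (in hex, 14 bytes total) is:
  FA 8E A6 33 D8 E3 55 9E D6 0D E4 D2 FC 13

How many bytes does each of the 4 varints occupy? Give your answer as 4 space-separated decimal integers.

  byte[0]=0xFA cont=1 payload=0x7A=122: acc |= 122<<0 -> acc=122 shift=7
  byte[1]=0x8E cont=1 payload=0x0E=14: acc |= 14<<7 -> acc=1914 shift=14
  byte[2]=0xA6 cont=1 payload=0x26=38: acc |= 38<<14 -> acc=624506 shift=21
  byte[3]=0x33 cont=0 payload=0x33=51: acc |= 51<<21 -> acc=107579258 shift=28 [end]
Varint 1: bytes[0:4] = FA 8E A6 33 -> value 107579258 (4 byte(s))
  byte[4]=0xD8 cont=1 payload=0x58=88: acc |= 88<<0 -> acc=88 shift=7
  byte[5]=0xE3 cont=1 payload=0x63=99: acc |= 99<<7 -> acc=12760 shift=14
  byte[6]=0x55 cont=0 payload=0x55=85: acc |= 85<<14 -> acc=1405400 shift=21 [end]
Varint 2: bytes[4:7] = D8 E3 55 -> value 1405400 (3 byte(s))
  byte[7]=0x9E cont=1 payload=0x1E=30: acc |= 30<<0 -> acc=30 shift=7
  byte[8]=0xD6 cont=1 payload=0x56=86: acc |= 86<<7 -> acc=11038 shift=14
  byte[9]=0x0D cont=0 payload=0x0D=13: acc |= 13<<14 -> acc=224030 shift=21 [end]
Varint 3: bytes[7:10] = 9E D6 0D -> value 224030 (3 byte(s))
  byte[10]=0xE4 cont=1 payload=0x64=100: acc |= 100<<0 -> acc=100 shift=7
  byte[11]=0xD2 cont=1 payload=0x52=82: acc |= 82<<7 -> acc=10596 shift=14
  byte[12]=0xFC cont=1 payload=0x7C=124: acc |= 124<<14 -> acc=2042212 shift=21
  byte[13]=0x13 cont=0 payload=0x13=19: acc |= 19<<21 -> acc=41888100 shift=28 [end]
Varint 4: bytes[10:14] = E4 D2 FC 13 -> value 41888100 (4 byte(s))

Answer: 4 3 3 4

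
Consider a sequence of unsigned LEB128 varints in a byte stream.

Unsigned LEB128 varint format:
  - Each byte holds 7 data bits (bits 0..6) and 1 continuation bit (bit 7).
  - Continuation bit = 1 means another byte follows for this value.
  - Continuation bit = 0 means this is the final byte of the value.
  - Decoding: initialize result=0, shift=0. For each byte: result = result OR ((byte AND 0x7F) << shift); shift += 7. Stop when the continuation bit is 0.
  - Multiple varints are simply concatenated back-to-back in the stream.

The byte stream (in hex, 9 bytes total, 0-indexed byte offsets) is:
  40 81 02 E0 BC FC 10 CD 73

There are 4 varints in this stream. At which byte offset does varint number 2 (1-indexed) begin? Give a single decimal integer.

  byte[0]=0x40 cont=0 payload=0x40=64: acc |= 64<<0 -> acc=64 shift=7 [end]
Varint 1: bytes[0:1] = 40 -> value 64 (1 byte(s))
  byte[1]=0x81 cont=1 payload=0x01=1: acc |= 1<<0 -> acc=1 shift=7
  byte[2]=0x02 cont=0 payload=0x02=2: acc |= 2<<7 -> acc=257 shift=14 [end]
Varint 2: bytes[1:3] = 81 02 -> value 257 (2 byte(s))
  byte[3]=0xE0 cont=1 payload=0x60=96: acc |= 96<<0 -> acc=96 shift=7
  byte[4]=0xBC cont=1 payload=0x3C=60: acc |= 60<<7 -> acc=7776 shift=14
  byte[5]=0xFC cont=1 payload=0x7C=124: acc |= 124<<14 -> acc=2039392 shift=21
  byte[6]=0x10 cont=0 payload=0x10=16: acc |= 16<<21 -> acc=35593824 shift=28 [end]
Varint 3: bytes[3:7] = E0 BC FC 10 -> value 35593824 (4 byte(s))
  byte[7]=0xCD cont=1 payload=0x4D=77: acc |= 77<<0 -> acc=77 shift=7
  byte[8]=0x73 cont=0 payload=0x73=115: acc |= 115<<7 -> acc=14797 shift=14 [end]
Varint 4: bytes[7:9] = CD 73 -> value 14797 (2 byte(s))

Answer: 1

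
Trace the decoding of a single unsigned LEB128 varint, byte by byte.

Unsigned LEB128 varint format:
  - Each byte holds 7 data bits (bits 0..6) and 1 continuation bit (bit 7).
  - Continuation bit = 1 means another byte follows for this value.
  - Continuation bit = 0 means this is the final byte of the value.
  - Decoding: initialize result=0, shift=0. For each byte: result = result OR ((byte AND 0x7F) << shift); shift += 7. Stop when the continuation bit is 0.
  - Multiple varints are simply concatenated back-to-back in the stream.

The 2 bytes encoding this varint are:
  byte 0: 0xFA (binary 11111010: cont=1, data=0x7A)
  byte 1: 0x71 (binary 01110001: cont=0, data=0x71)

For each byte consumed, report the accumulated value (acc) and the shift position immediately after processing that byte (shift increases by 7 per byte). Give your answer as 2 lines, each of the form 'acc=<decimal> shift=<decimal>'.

byte 0=0xFA: payload=0x7A=122, contrib = 122<<0 = 122; acc -> 122, shift -> 7
byte 1=0x71: payload=0x71=113, contrib = 113<<7 = 14464; acc -> 14586, shift -> 14

Answer: acc=122 shift=7
acc=14586 shift=14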